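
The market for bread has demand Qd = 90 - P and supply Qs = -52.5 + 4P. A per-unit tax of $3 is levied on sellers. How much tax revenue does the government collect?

Pre-tax equilibrium: P* = 28.5, Q* = 61.5.
Tax on sellers shifts supply to Qs = -52.5 + 4(P − 3) = -64.5 + 4P.
90 - P = -64.5 + 4P gives buyer price Pb = 30.9; sellers receive Ps = 30.9 − 3 = 27.9.
New quantity: Q = 90 − 1(30.9) = 59.1.
Revenue = 3 × 59.1 = 177.3.

Tax revenue = 177.3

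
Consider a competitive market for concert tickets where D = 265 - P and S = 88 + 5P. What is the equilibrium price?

Set D = S: 265 - P = 88 + 5P.
177 = 6P, so P* = 29.5.
Q* = 265 − 1(29.5) = 235.5.

P* = 29.5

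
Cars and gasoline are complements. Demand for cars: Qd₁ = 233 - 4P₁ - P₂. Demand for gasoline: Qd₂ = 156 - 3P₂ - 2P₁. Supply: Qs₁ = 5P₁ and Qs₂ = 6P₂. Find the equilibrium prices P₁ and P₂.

Market 1: 233 - 4P₁ - P₂ = 5P₁ → 9P₁ + P₂ = 233.
Market 2: 9P₂ + 2P₁ = 156.
Eliminating P₂: 9×(1) − 1×(2) gives 79P₁ = 1941, so P₁ = 1941/79.
Back-substitute into (2): P₂ = (156 − 2×1941/79) / 9 = 938/79.

P₁ = 1941/79, P₂ = 938/79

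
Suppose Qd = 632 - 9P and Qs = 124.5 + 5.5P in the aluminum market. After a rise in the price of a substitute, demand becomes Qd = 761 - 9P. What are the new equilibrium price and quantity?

Original equilibrium: P* = 35, Q* = 317.
New equilibrium: 761 - 9P = 124.5 + 5.5P, so 636.5 = 14.5P and P' = 1273/29; Q' = 761 − 9(1273/29) = 10612/29.

P' = 1273/29, Q' = 10612/29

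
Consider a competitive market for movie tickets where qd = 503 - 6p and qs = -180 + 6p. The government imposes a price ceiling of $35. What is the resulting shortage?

Equilibrium price would be p* = 683/12, so the ceiling at 35 binds.
At p = 35: qd = 503 − 6(35) = 293, qs = -180 + 6(35) = 30.
Shortage = 293 − 30 = 263.

Shortage = 263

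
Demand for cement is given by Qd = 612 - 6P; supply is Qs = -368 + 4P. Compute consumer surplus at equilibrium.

Equilibrium: 612 - 6P = -368 + 4P gives P* = 98, Q* = 24.
Demand choke price (Qd = 0): P = 102.
CS = ½(102 − 98)(24) = 48.

Consumer surplus = 48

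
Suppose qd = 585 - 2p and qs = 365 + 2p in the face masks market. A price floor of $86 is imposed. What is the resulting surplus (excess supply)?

Equilibrium price would be p* = 55, so the floor at 86 binds.
At p = 86: qd = 413, qs = 537.
Surplus = 537 − 413 = 124.

Surplus = 124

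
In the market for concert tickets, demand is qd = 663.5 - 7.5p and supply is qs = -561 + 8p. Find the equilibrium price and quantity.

p* = 79, q* = 71

Set qd = qs: 663.5 - 7.5p = -561 + 8p.
1224.5 = 15.5p, so p* = 79.
q* = 663.5 − 7.5(79) = 71.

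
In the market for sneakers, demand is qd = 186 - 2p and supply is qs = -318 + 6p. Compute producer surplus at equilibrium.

Producer surplus = 300

Equilibrium: 186 - 2p = -318 + 6p gives p* = 63, q* = 60.
Supply starts at p = 53 (where qs = 0).
PS = ½(63 − 53)(60) = 300.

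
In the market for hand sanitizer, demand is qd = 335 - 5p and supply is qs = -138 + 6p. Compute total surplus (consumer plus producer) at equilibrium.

Equilibrium: 335 - 5p = -138 + 6p gives p* = 43, q* = 120.
Demand choke price: p = 67; supply starts at p = 23.
CS = ½(67 − 43)(120) = 1440; PS = ½(43 − 23)(120) = 1200.

Total surplus = 2640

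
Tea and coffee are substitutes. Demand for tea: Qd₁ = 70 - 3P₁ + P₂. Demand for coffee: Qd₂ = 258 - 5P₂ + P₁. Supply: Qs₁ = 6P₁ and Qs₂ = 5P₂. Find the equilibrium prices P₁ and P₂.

Market 1: 70 - 3P₁ + P₂ = 6P₁ → 9P₁ - P₂ = 70.
Market 2: 10P₂ - P₁ = 258.
Eliminating P₂: 10×(1) + 1×(2) gives 89P₁ = 958, so P₁ = 958/89.
Back-substitute into (2): P₂ = (258 + 1×958/89) / 10 = 2392/89.

P₁ = 958/89, P₂ = 2392/89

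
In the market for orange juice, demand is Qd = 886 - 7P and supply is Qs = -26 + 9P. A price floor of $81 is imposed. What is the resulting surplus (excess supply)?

Equilibrium price would be P* = 57, so the floor at 81 binds.
At P = 81: Qd = 319, Qs = 703.
Surplus = 703 − 319 = 384.

Surplus = 384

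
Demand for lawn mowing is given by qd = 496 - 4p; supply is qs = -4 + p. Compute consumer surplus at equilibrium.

Equilibrium: 496 - 4p = -4 + p gives p* = 100, q* = 96.
Demand choke price (qd = 0): p = 124.
CS = ½(124 − 100)(96) = 1152.

Consumer surplus = 1152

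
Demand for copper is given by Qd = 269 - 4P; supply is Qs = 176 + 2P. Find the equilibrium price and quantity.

Set Qd = Qs: 269 - 4P = 176 + 2P.
93 = 6P, so P* = 15.5.
Q* = 269 − 4(15.5) = 207.

P* = 15.5, Q* = 207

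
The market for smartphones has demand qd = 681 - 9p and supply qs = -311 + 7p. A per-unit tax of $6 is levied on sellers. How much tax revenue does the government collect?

Pre-tax equilibrium: p* = 62, q* = 123.
Tax on sellers shifts supply to qs = -311 + 7(p − 6) = -353 + 7p.
681 - 9p = -353 + 7p gives buyer price pb = 64.625; sellers receive ps = 64.625 − 6 = 58.625.
New quantity: q = 681 − 9(64.625) = 99.375.
Revenue = 6 × 99.375 = 596.25.

Tax revenue = 596.25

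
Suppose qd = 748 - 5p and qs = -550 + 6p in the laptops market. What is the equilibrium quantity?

q* = 158

Set qd = qs: 748 - 5p = -550 + 6p.
1298 = 11p, so p* = 118.
q* = 748 − 5(118) = 158.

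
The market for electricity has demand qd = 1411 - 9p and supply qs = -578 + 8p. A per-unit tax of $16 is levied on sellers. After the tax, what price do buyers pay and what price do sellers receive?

Pre-tax equilibrium: p* = 117, q* = 358.
Tax on sellers shifts supply to qs = -578 + 8(p − 16) = -706 + 8p.
1411 - 9p = -706 + 8p gives buyer price pb = 2117/17; sellers receive ps = 2117/17 − 16 = 1845/17.
New quantity: q = 1411 − 9(2117/17) = 4934/17.

Buyers pay 2117/17, sellers receive 1845/17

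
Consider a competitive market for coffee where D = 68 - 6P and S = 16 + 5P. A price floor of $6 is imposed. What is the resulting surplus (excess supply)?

Equilibrium price would be P* = 52/11, so the floor at 6 binds.
At P = 6: D = 32, S = 46.
Surplus = 46 − 32 = 14.

Surplus = 14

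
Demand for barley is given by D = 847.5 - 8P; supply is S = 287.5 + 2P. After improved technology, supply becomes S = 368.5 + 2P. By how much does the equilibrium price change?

ΔP = -8.1

Original equilibrium: P* = 56, Q* = 399.5.
New equilibrium: 847.5 - 8P = 368.5 + 2P, so 479 = 10P and P' = 47.9; Q' = 847.5 − 8(47.9) = 464.3.
Change in price: 47.9 − 56 = -8.1.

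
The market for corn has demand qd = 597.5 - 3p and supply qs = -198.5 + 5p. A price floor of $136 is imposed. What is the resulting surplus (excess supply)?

Equilibrium price would be p* = 99.5, so the floor at 136 binds.
At p = 136: qd = 189.5, qs = 481.5.
Surplus = 481.5 − 189.5 = 292.

Surplus = 292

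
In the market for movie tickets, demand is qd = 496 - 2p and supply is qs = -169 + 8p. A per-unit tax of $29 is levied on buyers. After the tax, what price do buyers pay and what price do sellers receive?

Buyers pay $89.7, sellers receive $60.7

Pre-tax equilibrium: p* = 66.5, q* = 363.
Tax on buyers shifts demand to qd = 496 − 2(p + 29) = 438 - 2p.
438 - 2p = -169 + 8p gives seller price ps = 60.7; buyers pay pb = 60.7 + 29 = 89.7.
New quantity: q = 496 − 2(89.7) = 316.6.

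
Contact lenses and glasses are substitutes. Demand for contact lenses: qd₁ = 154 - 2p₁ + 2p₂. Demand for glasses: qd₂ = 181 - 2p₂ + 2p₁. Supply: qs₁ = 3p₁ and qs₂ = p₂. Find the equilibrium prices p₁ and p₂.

p₁ = 824/11, p₂ = 1213/11

Market 1: 154 - 2p₁ + 2p₂ = 3p₁ → 5p₁ - 2p₂ = 154.
Market 2: 3p₂ - 2p₁ = 181.
Eliminating p₂: 3×(1) + 2×(2) gives 11p₁ = 824, so p₁ = 824/11.
Back-substitute into (2): p₂ = (181 + 2×824/11) / 3 = 1213/11.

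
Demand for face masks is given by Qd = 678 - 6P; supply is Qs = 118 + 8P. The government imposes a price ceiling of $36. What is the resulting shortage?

Equilibrium price would be P* = 40, so the ceiling at 36 binds.
At P = 36: Qd = 678 − 6(36) = 462, Qs = 118 + 8(36) = 406.
Shortage = 462 − 406 = 56.

Shortage = 56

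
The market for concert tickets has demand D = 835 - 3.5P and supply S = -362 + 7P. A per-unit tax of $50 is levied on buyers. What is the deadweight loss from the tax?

Deadweight loss = 8750/3

Pre-tax equilibrium: P* = 114, Q* = 436.
Tax on buyers shifts demand to D = 835 − 3.5(P + 50) = 660 - 3.5P.
660 - 3.5P = -362 + 7P gives seller price Ps = 292/3; buyers pay Pb = 292/3 + 50 = 442/3.
New quantity: Q = 835 − 3.5(442/3) = 958/3.
DWL = ½ × 50 × (436 − 958/3) = 8750/3.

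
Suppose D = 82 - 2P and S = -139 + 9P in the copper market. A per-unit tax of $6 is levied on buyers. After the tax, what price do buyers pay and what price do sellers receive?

Buyers pay $25, sellers receive $19

Pre-tax equilibrium: P* = 221/11, Q* = 460/11.
Tax on buyers shifts demand to D = 82 − 2(P + 6) = 70 - 2P.
70 - 2P = -139 + 9P gives seller price Ps = 19; buyers pay Pb = 19 + 6 = 25.
New quantity: Q = 82 − 2(25) = 32.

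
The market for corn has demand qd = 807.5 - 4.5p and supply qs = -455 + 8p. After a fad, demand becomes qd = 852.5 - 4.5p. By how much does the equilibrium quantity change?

Δq = 28.8

Original equilibrium: p* = 101, q* = 353.
New equilibrium: 852.5 - 4.5p = -455 + 8p, so 1307.5 = 12.5p and p' = 104.6; q' = 852.5 − 4.5(104.6) = 381.8.
Change in quantity: 381.8 − 353 = 28.8.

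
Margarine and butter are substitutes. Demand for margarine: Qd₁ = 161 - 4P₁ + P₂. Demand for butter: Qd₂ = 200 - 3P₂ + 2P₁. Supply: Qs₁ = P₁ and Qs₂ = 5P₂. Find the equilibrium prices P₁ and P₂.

P₁ = 744/19, P₂ = 661/19

Market 1: 161 - 4P₁ + P₂ = P₁ → 5P₁ - P₂ = 161.
Market 2: 8P₂ - 2P₁ = 200.
Eliminating P₂: 8×(1) + 1×(2) gives 38P₁ = 1488, so P₁ = 744/19.
Back-substitute into (2): P₂ = (200 + 2×744/19) / 8 = 661/19.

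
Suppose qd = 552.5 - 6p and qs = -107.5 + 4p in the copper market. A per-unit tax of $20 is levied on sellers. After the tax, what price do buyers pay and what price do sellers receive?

Buyers pay $74, sellers receive $54

Pre-tax equilibrium: p* = 66, q* = 156.5.
Tax on sellers shifts supply to qs = -107.5 + 4(p − 20) = -187.5 + 4p.
552.5 - 6p = -187.5 + 4p gives buyer price pb = 74; sellers receive ps = 74 − 20 = 54.
New quantity: q = 552.5 − 6(74) = 108.5.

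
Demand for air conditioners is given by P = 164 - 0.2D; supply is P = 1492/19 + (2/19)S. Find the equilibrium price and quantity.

Set the two price expressions equal: 164 - 0.2Q = 1492/19 + (2/19)Q.
1624/19 = (29/95)Q, so Q* = 280.
P* = 164 − (0.2)(280) = 108.

P* = 108, Q* = 280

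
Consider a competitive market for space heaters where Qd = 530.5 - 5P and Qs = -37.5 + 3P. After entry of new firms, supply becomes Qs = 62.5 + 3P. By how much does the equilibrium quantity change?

Original equilibrium: P* = 71, Q* = 175.5.
New equilibrium: 530.5 - 5P = 62.5 + 3P, so 468 = 8P and P' = 58.5; Q' = 530.5 − 5(58.5) = 238.
Change in quantity: 238 − 175.5 = 62.5.

ΔQ = 62.5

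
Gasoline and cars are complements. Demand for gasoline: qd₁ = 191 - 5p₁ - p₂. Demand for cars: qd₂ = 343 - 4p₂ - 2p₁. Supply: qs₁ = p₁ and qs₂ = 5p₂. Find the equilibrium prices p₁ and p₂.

Market 1: 191 - 5p₁ - p₂ = p₁ → 6p₁ + p₂ = 191.
Market 2: 9p₂ + 2p₁ = 343.
Eliminating p₂: 9×(1) − 1×(2) gives 52p₁ = 1376, so p₁ = 344/13.
Back-substitute into (2): p₂ = (343 − 2×344/13) / 9 = 419/13.

p₁ = 344/13, p₂ = 419/13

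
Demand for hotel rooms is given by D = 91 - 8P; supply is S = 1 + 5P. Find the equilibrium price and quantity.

P* = 90/13, Q* = 463/13

Set D = S: 91 - 8P = 1 + 5P.
90 = 13P, so P* = 90/13.
Q* = 91 − 8(90/13) = 463/13.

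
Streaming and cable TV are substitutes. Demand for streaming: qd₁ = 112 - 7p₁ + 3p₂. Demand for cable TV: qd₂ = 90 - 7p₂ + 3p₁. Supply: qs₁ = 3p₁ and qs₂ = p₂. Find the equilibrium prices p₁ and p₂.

p₁ = 1166/71, p₂ = 1236/71

Market 1: 112 - 7p₁ + 3p₂ = 3p₁ → 10p₁ - 3p₂ = 112.
Market 2: 8p₂ - 3p₁ = 90.
Eliminating p₂: 8×(1) + 3×(2) gives 71p₁ = 1166, so p₁ = 1166/71.
Back-substitute into (2): p₂ = (90 + 3×1166/71) / 8 = 1236/71.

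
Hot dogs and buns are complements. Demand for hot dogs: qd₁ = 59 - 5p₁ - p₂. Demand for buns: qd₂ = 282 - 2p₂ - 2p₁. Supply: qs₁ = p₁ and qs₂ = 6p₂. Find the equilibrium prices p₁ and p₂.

Market 1: 59 - 5p₁ - p₂ = p₁ → 6p₁ + p₂ = 59.
Market 2: 8p₂ + 2p₁ = 282.
Eliminating p₂: 8×(1) − 1×(2) gives 46p₁ = 190, so p₁ = 95/23.
Back-substitute into (2): p₂ = (282 − 2×95/23) / 8 = 787/23.

p₁ = 95/23, p₂ = 787/23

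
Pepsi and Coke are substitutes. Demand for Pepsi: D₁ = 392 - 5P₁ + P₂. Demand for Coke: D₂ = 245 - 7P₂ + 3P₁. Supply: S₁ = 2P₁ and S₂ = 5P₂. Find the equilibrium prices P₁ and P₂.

Market 1: 392 - 5P₁ + P₂ = 2P₁ → 7P₁ - P₂ = 392.
Market 2: 12P₂ - 3P₁ = 245.
Eliminating P₂: 12×(1) + 1×(2) gives 81P₁ = 4949, so P₁ = 4949/81.
Back-substitute into (2): P₂ = (245 + 3×4949/81) / 12 = 2891/81.

P₁ = 4949/81, P₂ = 2891/81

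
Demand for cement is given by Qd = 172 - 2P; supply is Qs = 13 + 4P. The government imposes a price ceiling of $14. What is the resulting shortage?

Shortage = 75

Equilibrium price would be P* = 26.5, so the ceiling at 14 binds.
At P = 14: Qd = 172 − 2(14) = 144, Qs = 13 + 4(14) = 69.
Shortage = 144 − 69 = 75.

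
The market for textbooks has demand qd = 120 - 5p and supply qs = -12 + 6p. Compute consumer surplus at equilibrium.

Equilibrium: 120 - 5p = -12 + 6p gives p* = 12, q* = 60.
Demand choke price (qd = 0): p = 24.
CS = ½(24 − 12)(60) = 360.

Consumer surplus = 360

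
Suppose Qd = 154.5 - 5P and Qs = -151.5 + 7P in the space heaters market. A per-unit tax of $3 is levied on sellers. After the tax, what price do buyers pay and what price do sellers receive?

Pre-tax equilibrium: P* = 25.5, Q* = 27.
Tax on sellers shifts supply to Qs = -151.5 + 7(P − 3) = -172.5 + 7P.
154.5 - 5P = -172.5 + 7P gives buyer price Pb = 27.25; sellers receive Ps = 27.25 − 3 = 24.25.
New quantity: Q = 154.5 − 5(27.25) = 18.25.

Buyers pay $27.25, sellers receive $24.25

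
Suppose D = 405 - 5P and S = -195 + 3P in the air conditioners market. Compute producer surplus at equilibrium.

Producer surplus = 150

Equilibrium: 405 - 5P = -195 + 3P gives P* = 75, Q* = 30.
Supply starts at P = 65 (where S = 0).
PS = ½(75 − 65)(30) = 150.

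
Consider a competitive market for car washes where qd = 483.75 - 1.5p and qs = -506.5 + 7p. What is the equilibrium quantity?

Set qd = qs: 483.75 - 1.5p = -506.5 + 7p.
990.25 = 8.5p, so p* = 116.5.
q* = 483.75 − 1.5(116.5) = 309.

q* = 309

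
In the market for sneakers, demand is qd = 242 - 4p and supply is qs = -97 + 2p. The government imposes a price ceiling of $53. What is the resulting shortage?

Shortage = 21

Equilibrium price would be p* = 56.5, so the ceiling at 53 binds.
At p = 53: qd = 242 − 4(53) = 30, qs = -97 + 2(53) = 9.
Shortage = 30 − 9 = 21.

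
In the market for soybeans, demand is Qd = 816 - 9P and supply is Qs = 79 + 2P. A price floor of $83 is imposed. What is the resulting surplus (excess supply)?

Surplus = 176

Equilibrium price would be P* = 67, so the floor at 83 binds.
At P = 83: Qd = 69, Qs = 245.
Surplus = 245 − 69 = 176.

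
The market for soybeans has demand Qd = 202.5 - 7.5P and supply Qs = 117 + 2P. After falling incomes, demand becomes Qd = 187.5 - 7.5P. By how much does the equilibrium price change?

Original equilibrium: P* = 9, Q* = 135.
New equilibrium: 187.5 - 7.5P = 117 + 2P, so 70.5 = 9.5P and P' = 141/19; Q' = 187.5 − 7.5(141/19) = 2505/19.
Change in price: 141/19 − 9 = -30/19.

ΔP = -30/19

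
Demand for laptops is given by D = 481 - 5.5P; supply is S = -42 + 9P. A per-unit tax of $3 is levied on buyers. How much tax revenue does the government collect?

Pre-tax equilibrium: P* = 1046/29, Q* = 8196/29.
Tax on buyers shifts demand to D = 481 − 5.5(P + 3) = 464.5 - 5.5P.
464.5 - 5.5P = -42 + 9P gives seller price Ps = 1013/29; buyers pay Pb = 1013/29 + 3 = 1100/29.
New quantity: Q = 481 − 5.5(1100/29) = 7899/29.
Revenue = 3 × 7899/29 = 23697/29.

Tax revenue = 23697/29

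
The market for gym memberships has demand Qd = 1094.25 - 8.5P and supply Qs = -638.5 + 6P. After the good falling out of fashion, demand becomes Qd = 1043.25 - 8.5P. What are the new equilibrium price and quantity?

Original equilibrium: P* = 119.5, Q* = 78.5.
New equilibrium: 1043.25 - 8.5P = -638.5 + 6P, so 1681.75 = 14.5P and P' = 6727/58; Q' = 1043.25 − 8.5(6727/58) = 3329/58.

P' = 6727/58, Q' = 3329/58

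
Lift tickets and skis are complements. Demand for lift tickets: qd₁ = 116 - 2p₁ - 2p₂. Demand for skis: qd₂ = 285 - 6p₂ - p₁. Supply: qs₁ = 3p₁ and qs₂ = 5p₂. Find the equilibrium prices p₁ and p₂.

p₁ = 706/53, p₂ = 1309/53

Market 1: 116 - 2p₁ - 2p₂ = 3p₁ → 5p₁ + 2p₂ = 116.
Market 2: 11p₂ + p₁ = 285.
Eliminating p₂: 11×(1) − 2×(2) gives 53p₁ = 706, so p₁ = 706/53.
Back-substitute into (2): p₂ = (285 − 1×706/53) / 11 = 1309/53.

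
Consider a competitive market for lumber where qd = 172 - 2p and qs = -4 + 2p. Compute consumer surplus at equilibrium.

Equilibrium: 172 - 2p = -4 + 2p gives p* = 44, q* = 84.
Demand choke price (qd = 0): p = 86.
CS = ½(86 − 44)(84) = 1764.

Consumer surplus = 1764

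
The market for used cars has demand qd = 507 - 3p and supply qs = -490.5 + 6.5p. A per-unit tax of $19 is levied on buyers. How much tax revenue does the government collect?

Pre-tax equilibrium: p* = 105, q* = 192.
Tax on buyers shifts demand to qd = 507 − 3(p + 19) = 450 - 3p.
450 - 3p = -490.5 + 6.5p gives seller price ps = 99; buyers pay pb = 99 + 19 = 118.
New quantity: q = 507 − 3(118) = 153.
Revenue = 19 × 153 = 2907.

Tax revenue = 2907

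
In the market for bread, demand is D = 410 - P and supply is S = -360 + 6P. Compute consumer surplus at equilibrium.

Equilibrium: 410 - P = -360 + 6P gives P* = 110, Q* = 300.
Demand choke price (D = 0): P = 410.
CS = ½(410 − 110)(300) = 45000.

Consumer surplus = 45000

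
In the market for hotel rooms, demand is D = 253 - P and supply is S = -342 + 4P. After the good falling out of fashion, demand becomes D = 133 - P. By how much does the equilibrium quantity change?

Original equilibrium: P* = 119, Q* = 134.
New equilibrium: 133 - P = -342 + 4P, so 475 = 5P and P' = 95; Q' = 133 − 1(95) = 38.
Change in quantity: 38 − 134 = -96.

ΔQ = -96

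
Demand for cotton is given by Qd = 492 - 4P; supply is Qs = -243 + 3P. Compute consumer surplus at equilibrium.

Equilibrium: 492 - 4P = -243 + 3P gives P* = 105, Q* = 72.
Demand choke price (Qd = 0): P = 123.
CS = ½(123 − 105)(72) = 648.

Consumer surplus = 648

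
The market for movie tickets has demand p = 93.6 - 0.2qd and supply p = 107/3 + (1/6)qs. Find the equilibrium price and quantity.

p* = 62, q* = 158

Set the two price expressions equal: 93.6 - 0.2q = 107/3 + (1/6)q.
869/15 = (11/30)q, so q* = 158.
p* = 93.6 − (0.2)(158) = 62.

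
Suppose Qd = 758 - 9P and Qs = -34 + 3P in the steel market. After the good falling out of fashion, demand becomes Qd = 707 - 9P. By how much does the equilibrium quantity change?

ΔQ = -12.75

Original equilibrium: P* = 66, Q* = 164.
New equilibrium: 707 - 9P = -34 + 3P, so 741 = 12P and P' = 61.75; Q' = 707 − 9(61.75) = 151.25.
Change in quantity: 151.25 − 164 = -12.75.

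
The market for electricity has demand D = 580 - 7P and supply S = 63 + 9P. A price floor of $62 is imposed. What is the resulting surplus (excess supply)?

Equilibrium price would be P* = 32.3125, so the floor at 62 binds.
At P = 62: D = 146, S = 621.
Surplus = 621 − 146 = 475.

Surplus = 475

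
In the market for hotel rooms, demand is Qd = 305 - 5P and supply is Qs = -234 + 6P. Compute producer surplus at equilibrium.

Equilibrium: 305 - 5P = -234 + 6P gives P* = 49, Q* = 60.
Supply starts at P = 39 (where Qs = 0).
PS = ½(49 − 39)(60) = 300.

Producer surplus = 300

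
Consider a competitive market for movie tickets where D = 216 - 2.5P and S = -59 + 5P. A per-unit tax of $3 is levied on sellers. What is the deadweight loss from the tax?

Pre-tax equilibrium: P* = 110/3, Q* = 373/3.
Tax on sellers shifts supply to S = -59 + 5(P − 3) = -74 + 5P.
216 - 2.5P = -74 + 5P gives buyer price Pb = 116/3; sellers receive Ps = 116/3 − 3 = 107/3.
New quantity: Q = 216 − 2.5(116/3) = 358/3.
DWL = ½ × 3 × (373/3 − 358/3) = 7.5.

Deadweight loss = 7.5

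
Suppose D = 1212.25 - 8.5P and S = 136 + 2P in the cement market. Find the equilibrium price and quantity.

Set D = S: 1212.25 - 8.5P = 136 + 2P.
1076.25 = 10.5P, so P* = 102.5.
Q* = 1212.25 − 8.5(102.5) = 341.

P* = 102.5, Q* = 341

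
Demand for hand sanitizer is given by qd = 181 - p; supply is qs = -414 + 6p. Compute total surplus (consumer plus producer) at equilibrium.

Equilibrium: 181 - p = -414 + 6p gives p* = 85, q* = 96.
Demand choke price: p = 181; supply starts at p = 69.
CS = ½(181 − 85)(96) = 4608; PS = ½(85 − 69)(96) = 768.

Total surplus = 5376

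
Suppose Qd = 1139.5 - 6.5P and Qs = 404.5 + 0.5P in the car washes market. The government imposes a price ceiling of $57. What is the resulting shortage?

Shortage = 336

Equilibrium price would be P* = 105, so the ceiling at 57 binds.
At P = 57: Qd = 1139.5 − 6.5(57) = 769, Qs = 404.5 + 0.5(57) = 433.
Shortage = 769 − 433 = 336.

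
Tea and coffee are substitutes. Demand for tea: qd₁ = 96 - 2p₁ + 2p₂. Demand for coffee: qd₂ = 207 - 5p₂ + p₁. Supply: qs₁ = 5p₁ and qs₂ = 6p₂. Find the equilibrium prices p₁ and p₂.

Market 1: 96 - 2p₁ + 2p₂ = 5p₁ → 7p₁ - 2p₂ = 96.
Market 2: 11p₂ - p₁ = 207.
Eliminating p₂: 11×(1) + 2×(2) gives 75p₁ = 1470, so p₁ = 19.6.
Back-substitute into (2): p₂ = (207 + 1×19.6) / 11 = 20.6.

p₁ = 19.6, p₂ = 20.6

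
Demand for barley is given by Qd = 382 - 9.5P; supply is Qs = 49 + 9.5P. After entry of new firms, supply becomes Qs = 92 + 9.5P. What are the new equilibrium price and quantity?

P' = 290/19, Q' = 237

Original equilibrium: P* = 333/19, Q* = 215.5.
New equilibrium: 382 - 9.5P = 92 + 9.5P, so 290 = 19P and P' = 290/19; Q' = 382 − 9.5(290/19) = 237.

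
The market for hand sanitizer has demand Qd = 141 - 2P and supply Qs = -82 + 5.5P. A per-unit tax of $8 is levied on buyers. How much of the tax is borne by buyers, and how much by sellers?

Buyers bear 88/15, sellers bear 32/15

Pre-tax equilibrium: P* = 446/15, Q* = 1223/15.
Tax on buyers shifts demand to Qd = 141 − 2(P + 8) = 125 - 2P.
125 - 2P = -82 + 5.5P gives seller price Ps = 27.6; buyers pay Pb = 27.6 + 8 = 35.6.
New quantity: Q = 141 − 2(35.6) = 69.8.
Buyer burden = 35.6 − 446/15 = 88/15; seller burden = 446/15 − 27.6 = 32/15.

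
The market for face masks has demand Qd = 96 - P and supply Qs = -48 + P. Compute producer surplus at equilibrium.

Equilibrium: 96 - P = -48 + P gives P* = 72, Q* = 24.
Supply starts at P = 48 (where Qs = 0).
PS = ½(72 − 48)(24) = 288.

Producer surplus = 288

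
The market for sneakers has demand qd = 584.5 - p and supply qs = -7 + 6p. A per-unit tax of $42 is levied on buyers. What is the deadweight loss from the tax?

Pre-tax equilibrium: p* = 84.5, q* = 500.
Tax on buyers shifts demand to qd = 584.5 − 1(p + 42) = 542.5 - p.
542.5 - p = -7 + 6p gives seller price ps = 78.5; buyers pay pb = 78.5 + 42 = 120.5.
New quantity: q = 584.5 − 1(120.5) = 464.
DWL = ½ × 42 × (500 − 464) = 756.

Deadweight loss = 756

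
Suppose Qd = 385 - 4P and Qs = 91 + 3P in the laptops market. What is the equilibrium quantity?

Q* = 217

Set Qd = Qs: 385 - 4P = 91 + 3P.
294 = 7P, so P* = 42.
Q* = 385 − 4(42) = 217.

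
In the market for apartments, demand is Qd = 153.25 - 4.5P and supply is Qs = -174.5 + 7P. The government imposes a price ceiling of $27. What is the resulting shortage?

Shortage = 17.25

Equilibrium price would be P* = 28.5, so the ceiling at 27 binds.
At P = 27: Qd = 153.25 − 4.5(27) = 31.75, Qs = -174.5 + 7(27) = 14.5.
Shortage = 31.75 − 14.5 = 17.25.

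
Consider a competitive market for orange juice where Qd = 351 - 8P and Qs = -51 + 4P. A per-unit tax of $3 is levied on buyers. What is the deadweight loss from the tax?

Pre-tax equilibrium: P* = 33.5, Q* = 83.
Tax on buyers shifts demand to Qd = 351 − 8(P + 3) = 327 - 8P.
327 - 8P = -51 + 4P gives seller price Ps = 31.5; buyers pay Pb = 31.5 + 3 = 34.5.
New quantity: Q = 351 − 8(34.5) = 75.
DWL = ½ × 3 × (83 − 75) = 12.

Deadweight loss = 12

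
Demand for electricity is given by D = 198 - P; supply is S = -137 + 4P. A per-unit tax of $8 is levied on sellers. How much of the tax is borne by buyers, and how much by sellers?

Buyers bear $6.4, sellers bear $1.6

Pre-tax equilibrium: P* = 67, Q* = 131.
Tax on sellers shifts supply to S = -137 + 4(P − 8) = -169 + 4P.
198 - P = -169 + 4P gives buyer price Pb = 73.4; sellers receive Ps = 73.4 − 8 = 65.4.
New quantity: Q = 198 − 1(73.4) = 124.6.
Buyer burden = 73.4 − 67 = 6.4; seller burden = 67 − 65.4 = 1.6.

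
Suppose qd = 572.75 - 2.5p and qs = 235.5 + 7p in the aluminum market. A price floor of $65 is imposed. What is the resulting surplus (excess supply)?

Surplus = 280.25

Equilibrium price would be p* = 35.5, so the floor at 65 binds.
At p = 65: qd = 410.25, qs = 690.5.
Surplus = 690.5 − 410.25 = 280.25.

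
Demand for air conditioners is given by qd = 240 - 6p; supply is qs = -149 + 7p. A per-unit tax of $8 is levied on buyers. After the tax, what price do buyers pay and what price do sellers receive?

Buyers pay 445/13, sellers receive 341/13

Pre-tax equilibrium: p* = 389/13, q* = 786/13.
Tax on buyers shifts demand to qd = 240 − 6(p + 8) = 192 - 6p.
192 - 6p = -149 + 7p gives seller price ps = 341/13; buyers pay pb = 341/13 + 8 = 445/13.
New quantity: q = 240 − 6(445/13) = 450/13.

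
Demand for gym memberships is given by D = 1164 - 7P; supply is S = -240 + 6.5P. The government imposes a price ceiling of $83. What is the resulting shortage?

Shortage = 283.5

Equilibrium price would be P* = 104, so the ceiling at 83 binds.
At P = 83: D = 1164 − 7(83) = 583, S = -240 + 6.5(83) = 299.5.
Shortage = 583 − 299.5 = 283.5.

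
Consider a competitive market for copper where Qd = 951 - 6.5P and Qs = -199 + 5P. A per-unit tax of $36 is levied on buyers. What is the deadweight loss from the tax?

Pre-tax equilibrium: P* = 100, Q* = 301.
Tax on buyers shifts demand to Qd = 951 − 6.5(P + 36) = 717 - 6.5P.
717 - 6.5P = -199 + 5P gives seller price Ps = 1832/23; buyers pay Pb = 1832/23 + 36 = 2660/23.
New quantity: Q = 951 − 6.5(2660/23) = 4583/23.
DWL = ½ × 36 × (301 − 4583/23) = 42120/23.

Deadweight loss = 42120/23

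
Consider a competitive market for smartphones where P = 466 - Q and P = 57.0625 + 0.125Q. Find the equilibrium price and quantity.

Set the two price expressions equal: 466 - Q = 57.0625 + 0.125Q.
408.9375 = 1.125Q, so Q* = 363.5.
P* = 466 − (1)(363.5) = 102.5.

P* = 102.5, Q* = 363.5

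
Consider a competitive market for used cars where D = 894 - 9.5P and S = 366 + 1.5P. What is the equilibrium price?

P* = 48

Set D = S: 894 - 9.5P = 366 + 1.5P.
528 = 11P, so P* = 48.
Q* = 894 − 9.5(48) = 438.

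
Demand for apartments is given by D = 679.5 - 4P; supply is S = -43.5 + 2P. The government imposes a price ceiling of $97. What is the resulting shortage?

Equilibrium price would be P* = 120.5, so the ceiling at 97 binds.
At P = 97: D = 679.5 − 4(97) = 291.5, S = -43.5 + 2(97) = 150.5.
Shortage = 291.5 − 150.5 = 141.

Shortage = 141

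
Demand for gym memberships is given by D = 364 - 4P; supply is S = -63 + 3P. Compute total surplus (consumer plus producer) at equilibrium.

Equilibrium: 364 - 4P = -63 + 3P gives P* = 61, Q* = 120.
Demand choke price: P = 91; supply starts at P = 21.
CS = ½(91 − 61)(120) = 1800; PS = ½(61 − 21)(120) = 2400.

Total surplus = 4200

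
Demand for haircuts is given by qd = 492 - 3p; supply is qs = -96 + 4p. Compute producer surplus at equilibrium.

Equilibrium: 492 - 3p = -96 + 4p gives p* = 84, q* = 240.
Supply starts at p = 24 (where qs = 0).
PS = ½(84 − 24)(240) = 7200.

Producer surplus = 7200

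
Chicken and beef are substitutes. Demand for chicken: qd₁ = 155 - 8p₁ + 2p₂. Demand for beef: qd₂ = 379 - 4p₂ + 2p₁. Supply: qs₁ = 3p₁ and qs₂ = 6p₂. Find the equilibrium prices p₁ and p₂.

Market 1: 155 - 8p₁ + 2p₂ = 3p₁ → 11p₁ - 2p₂ = 155.
Market 2: 10p₂ - 2p₁ = 379.
Eliminating p₂: 10×(1) + 2×(2) gives 106p₁ = 2308, so p₁ = 1154/53.
Back-substitute into (2): p₂ = (379 + 2×1154/53) / 10 = 4479/106.

p₁ = 1154/53, p₂ = 4479/106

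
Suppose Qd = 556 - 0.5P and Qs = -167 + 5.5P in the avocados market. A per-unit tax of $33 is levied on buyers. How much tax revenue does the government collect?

Tax revenue = 15860.625

Pre-tax equilibrium: P* = 120.5, Q* = 495.75.
Tax on buyers shifts demand to Qd = 556 − 0.5(P + 33) = 539.5 - 0.5P.
539.5 - 0.5P = -167 + 5.5P gives seller price Ps = 117.75; buyers pay Pb = 117.75 + 33 = 150.75.
New quantity: Q = 556 − 0.5(150.75) = 480.625.
Revenue = 33 × 480.625 = 15860.625.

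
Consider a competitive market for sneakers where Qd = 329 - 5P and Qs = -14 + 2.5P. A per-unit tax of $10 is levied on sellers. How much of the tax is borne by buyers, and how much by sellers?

Pre-tax equilibrium: P* = 686/15, Q* = 301/3.
Tax on sellers shifts supply to Qs = -14 + 2.5(P − 10) = -39 + 2.5P.
329 - 5P = -39 + 2.5P gives buyer price Pb = 736/15; sellers receive Ps = 736/15 − 10 = 586/15.
New quantity: Q = 329 − 5(736/15) = 251/3.
Buyer burden = 736/15 − 686/15 = 10/3; seller burden = 686/15 − 586/15 = 20/3.

Buyers bear 10/3, sellers bear 20/3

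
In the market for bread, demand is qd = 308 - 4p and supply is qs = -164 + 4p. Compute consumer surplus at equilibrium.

Equilibrium: 308 - 4p = -164 + 4p gives p* = 59, q* = 72.
Demand choke price (qd = 0): p = 77.
CS = ½(77 − 59)(72) = 648.

Consumer surplus = 648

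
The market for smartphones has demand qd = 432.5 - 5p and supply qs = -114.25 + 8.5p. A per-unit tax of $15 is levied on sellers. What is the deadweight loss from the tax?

Deadweight loss = 2125/6

Pre-tax equilibrium: p* = 40.5, q* = 230.
Tax on sellers shifts supply to qs = -114.25 + 8.5(p − 15) = -241.75 + 8.5p.
432.5 - 5p = -241.75 + 8.5p gives buyer price pb = 899/18; sellers receive ps = 899/18 − 15 = 629/18.
New quantity: q = 432.5 − 5(899/18) = 1645/9.
DWL = ½ × 15 × (230 − 1645/9) = 2125/6.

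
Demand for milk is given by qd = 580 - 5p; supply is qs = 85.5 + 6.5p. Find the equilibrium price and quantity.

p* = 43, q* = 365

Set qd = qs: 580 - 5p = 85.5 + 6.5p.
494.5 = 11.5p, so p* = 43.
q* = 580 − 5(43) = 365.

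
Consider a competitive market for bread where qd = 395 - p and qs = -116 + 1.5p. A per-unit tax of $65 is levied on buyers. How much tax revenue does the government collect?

Tax revenue = 9854

Pre-tax equilibrium: p* = 204.4, q* = 190.6.
Tax on buyers shifts demand to qd = 395 − 1(p + 65) = 330 - p.
330 - p = -116 + 1.5p gives seller price ps = 178.4; buyers pay pb = 178.4 + 65 = 243.4.
New quantity: q = 395 − 1(243.4) = 151.6.
Revenue = 65 × 151.6 = 9854.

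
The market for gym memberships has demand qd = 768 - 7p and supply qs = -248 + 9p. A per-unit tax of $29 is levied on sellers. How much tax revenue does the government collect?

Tax revenue = 6070.0625

Pre-tax equilibrium: p* = 63.5, q* = 323.5.
Tax on sellers shifts supply to qs = -248 + 9(p − 29) = -509 + 9p.
768 - 7p = -509 + 9p gives buyer price pb = 79.8125; sellers receive ps = 79.8125 − 29 = 50.8125.
New quantity: q = 768 − 7(79.8125) = 209.3125.
Revenue = 29 × 209.3125 = 6070.0625.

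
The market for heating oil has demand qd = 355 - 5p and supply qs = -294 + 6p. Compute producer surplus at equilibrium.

Producer surplus = 300

Equilibrium: 355 - 5p = -294 + 6p gives p* = 59, q* = 60.
Supply starts at p = 49 (where qs = 0).
PS = ½(59 − 49)(60) = 300.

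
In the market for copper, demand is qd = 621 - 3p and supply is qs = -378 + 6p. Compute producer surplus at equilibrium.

Equilibrium: 621 - 3p = -378 + 6p gives p* = 111, q* = 288.
Supply starts at p = 63 (where qs = 0).
PS = ½(111 − 63)(288) = 6912.

Producer surplus = 6912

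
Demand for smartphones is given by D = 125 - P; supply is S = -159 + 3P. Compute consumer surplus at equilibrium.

Consumer surplus = 1458

Equilibrium: 125 - P = -159 + 3P gives P* = 71, Q* = 54.
Demand choke price (D = 0): P = 125.
CS = ½(125 − 71)(54) = 1458.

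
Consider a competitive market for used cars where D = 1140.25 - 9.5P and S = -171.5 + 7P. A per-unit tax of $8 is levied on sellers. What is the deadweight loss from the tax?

Deadweight loss = 4256/33

Pre-tax equilibrium: P* = 79.5, Q* = 385.
Tax on sellers shifts supply to S = -171.5 + 7(P − 8) = -227.5 + 7P.
1140.25 - 9.5P = -227.5 + 7P gives buyer price Pb = 5471/66; sellers receive Ps = 5471/66 − 8 = 4943/66.
New quantity: Q = 1140.25 − 9.5(5471/66) = 11641/33.
DWL = ½ × 8 × (385 − 11641/33) = 4256/33.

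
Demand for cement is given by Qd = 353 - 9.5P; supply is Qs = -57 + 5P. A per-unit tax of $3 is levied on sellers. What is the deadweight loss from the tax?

Pre-tax equilibrium: P* = 820/29, Q* = 2447/29.
Tax on sellers shifts supply to Qs = -57 + 5(P − 3) = -72 + 5P.
353 - 9.5P = -72 + 5P gives buyer price Pb = 850/29; sellers receive Ps = 850/29 − 3 = 763/29.
New quantity: Q = 353 − 9.5(850/29) = 2162/29.
DWL = ½ × 3 × (2447/29 − 2162/29) = 855/58.

Deadweight loss = 855/58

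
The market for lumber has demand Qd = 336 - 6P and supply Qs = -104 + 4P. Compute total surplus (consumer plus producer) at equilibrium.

Equilibrium: 336 - 6P = -104 + 4P gives P* = 44, Q* = 72.
Demand choke price: P = 56; supply starts at P = 26.
CS = ½(56 − 44)(72) = 432; PS = ½(44 − 26)(72) = 648.

Total surplus = 1080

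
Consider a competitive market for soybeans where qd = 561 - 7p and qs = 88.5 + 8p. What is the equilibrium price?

Set qd = qs: 561 - 7p = 88.5 + 8p.
472.5 = 15p, so p* = 31.5.
q* = 561 − 7(31.5) = 340.5.

p* = 31.5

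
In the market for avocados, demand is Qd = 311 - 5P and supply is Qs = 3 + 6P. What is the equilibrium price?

P* = 28

Set Qd = Qs: 311 - 5P = 3 + 6P.
308 = 11P, so P* = 28.
Q* = 311 − 5(28) = 171.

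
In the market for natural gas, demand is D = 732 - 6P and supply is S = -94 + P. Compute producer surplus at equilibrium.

Equilibrium: 732 - 6P = -94 + P gives P* = 118, Q* = 24.
Supply starts at P = 94 (where S = 0).
PS = ½(118 − 94)(24) = 288.

Producer surplus = 288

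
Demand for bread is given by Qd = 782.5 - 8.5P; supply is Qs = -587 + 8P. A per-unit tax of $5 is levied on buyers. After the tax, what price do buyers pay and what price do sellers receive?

Pre-tax equilibrium: P* = 83, Q* = 77.
Tax on buyers shifts demand to Qd = 782.5 − 8.5(P + 5) = 740 - 8.5P.
740 - 8.5P = -587 + 8P gives seller price Ps = 2654/33; buyers pay Pb = 2654/33 + 5 = 2819/33.
New quantity: Q = 782.5 − 8.5(2819/33) = 1861/33.

Buyers pay 2819/33, sellers receive 2654/33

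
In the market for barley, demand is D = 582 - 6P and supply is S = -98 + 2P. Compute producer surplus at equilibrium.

Producer surplus = 1296

Equilibrium: 582 - 6P = -98 + 2P gives P* = 85, Q* = 72.
Supply starts at P = 49 (where S = 0).
PS = ½(85 − 49)(72) = 1296.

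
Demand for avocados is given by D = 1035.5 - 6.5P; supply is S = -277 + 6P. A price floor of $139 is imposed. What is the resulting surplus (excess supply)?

Surplus = 425

Equilibrium price would be P* = 105, so the floor at 139 binds.
At P = 139: D = 132, S = 557.
Surplus = 557 − 132 = 425.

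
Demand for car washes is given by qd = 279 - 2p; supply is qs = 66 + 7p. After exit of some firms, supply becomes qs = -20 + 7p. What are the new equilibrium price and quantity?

p' = 299/9, q' = 1913/9

Original equilibrium: p* = 71/3, q* = 695/3.
New equilibrium: 279 - 2p = -20 + 7p, so 299 = 9p and p' = 299/9; q' = 279 − 2(299/9) = 1913/9.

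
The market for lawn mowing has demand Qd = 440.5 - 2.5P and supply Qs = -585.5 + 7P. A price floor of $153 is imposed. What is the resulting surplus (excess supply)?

Equilibrium price would be P* = 108, so the floor at 153 binds.
At P = 153: Qd = 58, Qs = 485.5.
Surplus = 485.5 − 58 = 427.5.

Surplus = 427.5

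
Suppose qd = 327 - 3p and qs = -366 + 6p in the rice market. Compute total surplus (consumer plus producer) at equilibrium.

Equilibrium: 327 - 3p = -366 + 6p gives p* = 77, q* = 96.
Demand choke price: p = 109; supply starts at p = 61.
CS = ½(109 − 77)(96) = 1536; PS = ½(77 − 61)(96) = 768.

Total surplus = 2304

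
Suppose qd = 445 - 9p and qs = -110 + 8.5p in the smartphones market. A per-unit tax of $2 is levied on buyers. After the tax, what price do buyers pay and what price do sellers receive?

Pre-tax equilibrium: p* = 222/7, q* = 1117/7.
Tax on buyers shifts demand to qd = 445 − 9(p + 2) = 427 - 9p.
427 - 9p = -110 + 8.5p gives seller price ps = 1074/35; buyers pay pb = 1074/35 + 2 = 1144/35.
New quantity: q = 445 − 9(1144/35) = 5279/35.

Buyers pay 1144/35, sellers receive 1074/35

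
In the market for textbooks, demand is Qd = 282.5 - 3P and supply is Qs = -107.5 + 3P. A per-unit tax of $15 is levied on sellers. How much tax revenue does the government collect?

Pre-tax equilibrium: P* = 65, Q* = 87.5.
Tax on sellers shifts supply to Qs = -107.5 + 3(P − 15) = -152.5 + 3P.
282.5 - 3P = -152.5 + 3P gives buyer price Pb = 72.5; sellers receive Ps = 72.5 − 15 = 57.5.
New quantity: Q = 282.5 − 3(72.5) = 65.
Revenue = 15 × 65 = 975.

Tax revenue = 975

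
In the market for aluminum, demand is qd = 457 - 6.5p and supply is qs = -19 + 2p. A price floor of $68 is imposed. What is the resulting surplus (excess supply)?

Surplus = 102

Equilibrium price would be p* = 56, so the floor at 68 binds.
At p = 68: qd = 15, qs = 117.
Surplus = 117 − 15 = 102.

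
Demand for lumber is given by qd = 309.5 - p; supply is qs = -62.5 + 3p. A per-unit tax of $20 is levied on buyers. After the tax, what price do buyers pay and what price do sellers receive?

Pre-tax equilibrium: p* = 93, q* = 216.5.
Tax on buyers shifts demand to qd = 309.5 − 1(p + 20) = 289.5 - p.
289.5 - p = -62.5 + 3p gives seller price ps = 88; buyers pay pb = 88 + 20 = 108.
New quantity: q = 309.5 − 1(108) = 201.5.

Buyers pay $108, sellers receive $88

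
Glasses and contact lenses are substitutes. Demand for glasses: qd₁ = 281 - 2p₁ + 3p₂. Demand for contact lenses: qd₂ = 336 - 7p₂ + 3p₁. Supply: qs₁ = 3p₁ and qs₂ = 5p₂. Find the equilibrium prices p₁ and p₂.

Market 1: 281 - 2p₁ + 3p₂ = 3p₁ → 5p₁ - 3p₂ = 281.
Market 2: 12p₂ - 3p₁ = 336.
Eliminating p₂: 12×(1) + 3×(2) gives 51p₁ = 4380, so p₁ = 1460/17.
Back-substitute into (2): p₂ = (336 + 3×1460/17) / 12 = 841/17.

p₁ = 1460/17, p₂ = 841/17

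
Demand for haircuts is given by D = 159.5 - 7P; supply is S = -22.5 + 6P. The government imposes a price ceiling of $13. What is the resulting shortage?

Equilibrium price would be P* = 14, so the ceiling at 13 binds.
At P = 13: D = 159.5 − 7(13) = 68.5, S = -22.5 + 6(13) = 55.5.
Shortage = 68.5 − 55.5 = 13.

Shortage = 13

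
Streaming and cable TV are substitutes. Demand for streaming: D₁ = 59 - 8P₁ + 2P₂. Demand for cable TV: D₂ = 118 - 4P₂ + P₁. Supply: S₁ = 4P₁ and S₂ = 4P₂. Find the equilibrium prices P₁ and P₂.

P₁ = 354/47, P₂ = 1475/94

Market 1: 59 - 8P₁ + 2P₂ = 4P₁ → 12P₁ - 2P₂ = 59.
Market 2: 8P₂ - P₁ = 118.
Eliminating P₂: 8×(1) + 2×(2) gives 94P₁ = 708, so P₁ = 354/47.
Back-substitute into (2): P₂ = (118 + 1×354/47) / 8 = 1475/94.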